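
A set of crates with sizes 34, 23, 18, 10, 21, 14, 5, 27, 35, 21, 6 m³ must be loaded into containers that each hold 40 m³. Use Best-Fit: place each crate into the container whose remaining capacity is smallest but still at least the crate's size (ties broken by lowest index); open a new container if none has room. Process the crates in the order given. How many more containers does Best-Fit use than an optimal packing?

0

Best-Fit: [34,5] [23,10,6] [18,21] [14,21] [27] [35] → 6 containers.
Total size 214 m³; any packing needs at least ⌈214/40⌉ = 6 containers.
So 6 is already optimal.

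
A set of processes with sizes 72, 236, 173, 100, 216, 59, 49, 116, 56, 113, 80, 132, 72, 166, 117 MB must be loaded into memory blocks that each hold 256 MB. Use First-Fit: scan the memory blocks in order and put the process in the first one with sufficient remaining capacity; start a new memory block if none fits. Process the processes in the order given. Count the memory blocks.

72 MB → memory block 1 (remaining 184 MB)
236 MB → memory block 2 (remaining 20 MB)
173 MB → memory block 1 (remaining 11 MB)
100 MB → memory block 3 (remaining 156 MB)
216 MB → memory block 4 (remaining 40 MB)
59 MB → memory block 3 (remaining 97 MB)
49 MB → memory block 3 (remaining 48 MB)
116 MB → memory block 5 (remaining 140 MB)
56 MB → memory block 5 (remaining 84 MB)
113 MB → memory block 6 (remaining 143 MB)
80 MB → memory block 5 (remaining 4 MB)
132 MB → memory block 6 (remaining 11 MB)
72 MB → memory block 7 (remaining 184 MB)
166 MB → memory block 7 (remaining 18 MB)
117 MB → memory block 8 (remaining 139 MB)

8 memory blocks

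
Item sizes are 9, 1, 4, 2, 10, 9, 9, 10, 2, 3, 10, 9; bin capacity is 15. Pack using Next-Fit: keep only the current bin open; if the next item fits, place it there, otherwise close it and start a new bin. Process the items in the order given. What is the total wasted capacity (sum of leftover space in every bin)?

9 → bin 1 (remaining 6)
1 → bin 1 (remaining 5)
4 → bin 1 (remaining 1)
2 → bin 2 (remaining 13)
10 → bin 2 (remaining 3)
9 → bin 3 (remaining 6)
9 → bin 4 (remaining 6)
10 → bin 5 (remaining 5)
2 → bin 5 (remaining 3)
3 → bin 5 (remaining 0)
10 → bin 6 (remaining 5)
9 → bin 7 (remaining 6)
7 bins × 15 = 105; used 78; unused 27.

27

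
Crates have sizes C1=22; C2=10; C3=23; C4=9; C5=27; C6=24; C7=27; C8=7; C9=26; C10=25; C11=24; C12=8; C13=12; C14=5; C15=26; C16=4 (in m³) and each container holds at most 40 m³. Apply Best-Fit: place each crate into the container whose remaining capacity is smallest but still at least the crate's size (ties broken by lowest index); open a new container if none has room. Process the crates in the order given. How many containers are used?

container 1: place C1 (22 m³), 18 m³ left
container 1: place C2 (10 m³), 8 m³ left
container 2: place C3 (23 m³), 17 m³ left
container 2: place C4 (9 m³), 8 m³ left
container 3: place C5 (27 m³), 13 m³ left
container 4: place C6 (24 m³), 16 m³ left
container 5: place C7 (27 m³), 13 m³ left
container 1: place C8 (7 m³), 1 m³ left
container 6: place C9 (26 m³), 14 m³ left
container 7: place C10 (25 m³), 15 m³ left
container 8: place C11 (24 m³), 16 m³ left
container 2: place C12 (8 m³), 0 m³ left
container 3: place C13 (12 m³), 1 m³ left
container 5: place C14 (5 m³), 8 m³ left
container 9: place C15 (26 m³), 14 m³ left
container 5: place C16 (4 m³), 4 m³ left
Final containers: [22,10,7] [23,9,8] [27,12] [24] [27,5,4] [26] [25] [24] [26].

9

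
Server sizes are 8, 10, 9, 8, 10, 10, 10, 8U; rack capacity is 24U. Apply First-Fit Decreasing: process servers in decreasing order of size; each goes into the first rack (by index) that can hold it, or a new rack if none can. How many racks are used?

Sorted descending: 10, 10, 10, 10, 9, 8, 8, 8.
rack 1: place 10U, 14U left
rack 1: place 10U, 4U left
rack 2: place 10U, 14U left
rack 2: place 10U, 4U left
rack 3: place 9U, 15U left
rack 3: place 8U, 7U left
rack 4: place 8U, 16U left
rack 4: place 8U, 8U left

4 racks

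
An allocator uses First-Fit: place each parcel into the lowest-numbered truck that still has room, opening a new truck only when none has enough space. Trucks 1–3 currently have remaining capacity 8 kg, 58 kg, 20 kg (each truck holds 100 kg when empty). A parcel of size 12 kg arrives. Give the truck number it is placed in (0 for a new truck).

2

Trucks with room: truck 2 (58 kg), truck 3 (20 kg).
The first with room is truck 2.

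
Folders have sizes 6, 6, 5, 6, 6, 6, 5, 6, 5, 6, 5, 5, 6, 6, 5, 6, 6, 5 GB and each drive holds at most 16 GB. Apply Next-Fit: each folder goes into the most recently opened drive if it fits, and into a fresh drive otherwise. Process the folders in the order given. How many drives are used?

8

drive 1: place 6 GB, 10 GB left
drive 1: place 6 GB, 4 GB left
drive 2: place 5 GB, 11 GB left
drive 2: place 6 GB, 5 GB left
drive 3: place 6 GB, 10 GB left
drive 3: place 6 GB, 4 GB left
drive 4: place 5 GB, 11 GB left
drive 4: place 6 GB, 5 GB left
drive 4: place 5 GB, 0 GB left
drive 5: place 6 GB, 10 GB left
drive 5: place 5 GB, 5 GB left
drive 5: place 5 GB, 0 GB left
drive 6: place 6 GB, 10 GB left
drive 6: place 6 GB, 4 GB left
drive 7: place 5 GB, 11 GB left
drive 7: place 6 GB, 5 GB left
drive 8: place 6 GB, 10 GB left
drive 8: place 5 GB, 5 GB left
Final drives: [6,6] [5,6] [6,6] [5,6,5] [6,5,5] [6,6] [5,6] [6,5].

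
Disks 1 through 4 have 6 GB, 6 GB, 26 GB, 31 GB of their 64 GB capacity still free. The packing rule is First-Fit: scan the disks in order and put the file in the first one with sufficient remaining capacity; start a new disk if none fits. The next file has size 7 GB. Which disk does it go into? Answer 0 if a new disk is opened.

3

Disks with room: disk 3 (26 GB), disk 4 (31 GB).
The first with room is disk 3.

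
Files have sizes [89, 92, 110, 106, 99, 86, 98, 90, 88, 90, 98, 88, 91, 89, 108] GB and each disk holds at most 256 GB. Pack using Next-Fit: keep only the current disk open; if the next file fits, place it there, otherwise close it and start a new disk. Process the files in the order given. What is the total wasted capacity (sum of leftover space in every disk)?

89 GB → disk 1 (remaining 167 GB)
92 GB → disk 1 (remaining 75 GB)
110 GB → disk 2 (remaining 146 GB)
106 GB → disk 2 (remaining 40 GB)
99 GB → disk 3 (remaining 157 GB)
86 GB → disk 3 (remaining 71 GB)
98 GB → disk 4 (remaining 158 GB)
90 GB → disk 4 (remaining 68 GB)
88 GB → disk 5 (remaining 168 GB)
90 GB → disk 5 (remaining 78 GB)
98 GB → disk 6 (remaining 158 GB)
88 GB → disk 6 (remaining 70 GB)
91 GB → disk 7 (remaining 165 GB)
89 GB → disk 7 (remaining 76 GB)
108 GB → disk 8 (remaining 148 GB)
8 disks × 256 GB = 2048 GB; used 1422 GB; unused 626 GB.

626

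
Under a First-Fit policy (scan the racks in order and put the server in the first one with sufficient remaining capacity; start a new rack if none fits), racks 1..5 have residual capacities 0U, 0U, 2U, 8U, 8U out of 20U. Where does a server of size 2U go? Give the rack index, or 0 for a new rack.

3

Racks with room: rack 3 (2U), rack 4 (8U), rack 5 (8U).
The first with room is rack 3.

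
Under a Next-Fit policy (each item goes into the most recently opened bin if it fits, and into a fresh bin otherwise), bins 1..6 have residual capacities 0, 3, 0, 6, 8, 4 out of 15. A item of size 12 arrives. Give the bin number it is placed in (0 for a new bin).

0

Next-Fit only looks at bin 6, which has 4 free.
12 does not fit, so a new bin is opened.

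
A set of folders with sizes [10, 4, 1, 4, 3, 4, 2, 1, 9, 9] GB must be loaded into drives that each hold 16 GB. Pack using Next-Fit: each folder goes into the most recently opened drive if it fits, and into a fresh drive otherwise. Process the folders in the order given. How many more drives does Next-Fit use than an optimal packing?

Next-Fit: [10,4,1] [4,3,4,2,1] [9] [9] → 4 drives.
Total size 47 GB; any packing needs at least ⌈47/16⌉ = 3 drives.
An optimal packing achieves that bound: [10,4,2] [9,4,3] [9,4,1,1] → 3 drives.
Excess: 4 − 3 = 1.

1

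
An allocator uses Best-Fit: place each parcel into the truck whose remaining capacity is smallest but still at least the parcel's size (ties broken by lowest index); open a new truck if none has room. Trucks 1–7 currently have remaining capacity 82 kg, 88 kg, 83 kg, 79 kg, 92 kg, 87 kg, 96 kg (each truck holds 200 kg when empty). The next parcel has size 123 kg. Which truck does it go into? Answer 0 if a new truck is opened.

0

No truck has ≥ 123 kg free, so a new truck is opened.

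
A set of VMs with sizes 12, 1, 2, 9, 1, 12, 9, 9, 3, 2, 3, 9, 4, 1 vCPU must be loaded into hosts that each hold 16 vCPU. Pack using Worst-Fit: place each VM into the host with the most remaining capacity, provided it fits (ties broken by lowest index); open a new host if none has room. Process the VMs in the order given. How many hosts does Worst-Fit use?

6 hosts

host 1: place 12 vCPU, 4 vCPU left
host 1: place 1 vCPU, 3 vCPU left
host 1: place 2 vCPU, 1 vCPU left
host 2: place 9 vCPU, 7 vCPU left
host 2: place 1 vCPU, 6 vCPU left
host 3: place 12 vCPU, 4 vCPU left
host 4: place 9 vCPU, 7 vCPU left
host 5: place 9 vCPU, 7 vCPU left
host 4: place 3 vCPU, 4 vCPU left
host 5: place 2 vCPU, 5 vCPU left
host 2: place 3 vCPU, 3 vCPU left
host 6: place 9 vCPU, 7 vCPU left
host 6: place 4 vCPU, 3 vCPU left
host 5: place 1 vCPU, 4 vCPU left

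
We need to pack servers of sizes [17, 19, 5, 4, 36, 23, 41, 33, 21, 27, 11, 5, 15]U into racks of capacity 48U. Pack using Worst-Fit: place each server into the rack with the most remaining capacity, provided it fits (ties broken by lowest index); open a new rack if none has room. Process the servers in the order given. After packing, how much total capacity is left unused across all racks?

79

17U → rack 1 (remaining 31U)
19U → rack 1 (remaining 12U)
5U → rack 1 (remaining 7U)
4U → rack 1 (remaining 3U)
36U → rack 2 (remaining 12U)
23U → rack 3 (remaining 25U)
41U → rack 4 (remaining 7U)
33U → rack 5 (remaining 15U)
21U → rack 3 (remaining 4U)
27U → rack 6 (remaining 21U)
11U → rack 6 (remaining 10U)
5U → rack 5 (remaining 10U)
15U → rack 7 (remaining 33U)
7 racks × 48U = 336U; used 257U; unused 79U.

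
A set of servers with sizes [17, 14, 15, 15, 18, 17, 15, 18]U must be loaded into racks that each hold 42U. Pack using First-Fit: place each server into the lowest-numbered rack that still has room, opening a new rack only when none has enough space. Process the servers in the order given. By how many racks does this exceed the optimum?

First-Fit: [17,14] [15,15] [18,17] [15,18] → 4 racks.
Total size 129U; any packing needs at least ⌈129/42⌉ = 4 racks.
So 4 is already optimal.

0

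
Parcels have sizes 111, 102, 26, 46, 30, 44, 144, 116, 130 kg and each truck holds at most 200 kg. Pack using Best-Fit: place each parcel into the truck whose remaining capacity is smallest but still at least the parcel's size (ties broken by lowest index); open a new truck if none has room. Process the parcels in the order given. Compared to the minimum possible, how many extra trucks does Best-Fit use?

Best-Fit: [111,26,46] [102,30,44] [144] [116] [130] → 5 trucks.
5 parcels exceed 100 kg (half the capacity), and no two of those can share a truck, so at least 5 trucks are needed.
So 5 is already optimal.

0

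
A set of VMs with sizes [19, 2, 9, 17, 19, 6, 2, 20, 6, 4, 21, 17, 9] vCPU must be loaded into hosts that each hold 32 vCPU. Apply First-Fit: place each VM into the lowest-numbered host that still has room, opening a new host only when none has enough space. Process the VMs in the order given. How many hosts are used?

6

Put 19 vCPU in host 1; 13 vCPU remain.
Put 2 vCPU in host 1; 11 vCPU remain.
Put 9 vCPU in host 1; 2 vCPU remain.
Put 17 vCPU in host 2; 15 vCPU remain.
Put 19 vCPU in host 3; 13 vCPU remain.
Put 6 vCPU in host 2; 9 vCPU remain.
Put 2 vCPU in host 1; 0 vCPU remain.
Put 20 vCPU in host 4; 12 vCPU remain.
Put 6 vCPU in host 2; 3 vCPU remain.
Put 4 vCPU in host 3; 9 vCPU remain.
Put 21 vCPU in host 5; 11 vCPU remain.
Put 17 vCPU in host 6; 15 vCPU remain.
Put 9 vCPU in host 3; 0 vCPU remain.
Final hosts: [19,2,9,2] [17,6,6] [19,4,9] [20] [21] [17].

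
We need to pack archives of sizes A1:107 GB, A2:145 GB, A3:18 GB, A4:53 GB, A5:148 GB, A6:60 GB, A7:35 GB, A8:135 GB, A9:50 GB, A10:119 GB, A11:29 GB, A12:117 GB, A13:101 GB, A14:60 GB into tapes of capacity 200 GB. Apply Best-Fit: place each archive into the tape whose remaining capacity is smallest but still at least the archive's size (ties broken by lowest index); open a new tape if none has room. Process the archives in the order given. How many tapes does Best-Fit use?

A1 (107 GB) → tape 1 (remaining 93 GB)
A2 (145 GB) → tape 2 (remaining 55 GB)
A3 (18 GB) → tape 2 (remaining 37 GB)
A4 (53 GB) → tape 1 (remaining 40 GB)
A5 (148 GB) → tape 3 (remaining 52 GB)
A6 (60 GB) → tape 4 (remaining 140 GB)
A7 (35 GB) → tape 2 (remaining 2 GB)
A8 (135 GB) → tape 4 (remaining 5 GB)
A9 (50 GB) → tape 3 (remaining 2 GB)
A10 (119 GB) → tape 5 (remaining 81 GB)
A11 (29 GB) → tape 1 (remaining 11 GB)
A12 (117 GB) → tape 6 (remaining 83 GB)
A13 (101 GB) → tape 7 (remaining 99 GB)
A14 (60 GB) → tape 5 (remaining 21 GB)
Final tapes: [107,53,29] [145,18,35] [148,50] [60,135] [119,60] [117] [101].

7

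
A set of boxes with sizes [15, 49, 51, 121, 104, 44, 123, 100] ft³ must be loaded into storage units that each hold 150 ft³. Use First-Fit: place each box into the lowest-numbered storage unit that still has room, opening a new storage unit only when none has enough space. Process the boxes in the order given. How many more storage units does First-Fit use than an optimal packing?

First-Fit: [15,49,51] [121] [104,44] [123] [100] → 5 storage units.
Total size 607 ft³; any packing needs at least ⌈607/150⌉ = 5 storage units.
So 5 is already optimal.

0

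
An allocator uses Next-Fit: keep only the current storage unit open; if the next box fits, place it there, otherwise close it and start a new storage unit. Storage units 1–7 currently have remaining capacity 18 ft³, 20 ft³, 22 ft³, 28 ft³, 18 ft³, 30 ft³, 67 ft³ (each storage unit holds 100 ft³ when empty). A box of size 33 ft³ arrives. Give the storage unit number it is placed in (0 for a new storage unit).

7

Next-Fit only looks at storage unit 7, which has 67 ft³ free.
33 ft³ fits there.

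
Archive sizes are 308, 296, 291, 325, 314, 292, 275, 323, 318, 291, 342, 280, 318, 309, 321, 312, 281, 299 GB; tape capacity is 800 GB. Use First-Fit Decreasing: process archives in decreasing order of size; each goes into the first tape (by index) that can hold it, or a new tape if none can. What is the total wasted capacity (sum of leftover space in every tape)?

Sorted descending: 342, 325, 323, 321, 318, 318, 314, 312, 309, 308, 299, 296, 292, 291, 291, 281, 280, 275.
Put 342 GB in tape 1; 458 GB remain.
Put 325 GB in tape 1; 133 GB remain.
Put 323 GB in tape 2; 477 GB remain.
Put 321 GB in tape 2; 156 GB remain.
Put 318 GB in tape 3; 482 GB remain.
Put 318 GB in tape 3; 164 GB remain.
Put 314 GB in tape 4; 486 GB remain.
Put 312 GB in tape 4; 174 GB remain.
Put 309 GB in tape 5; 491 GB remain.
Put 308 GB in tape 5; 183 GB remain.
Put 299 GB in tape 6; 501 GB remain.
Put 296 GB in tape 6; 205 GB remain.
Put 292 GB in tape 7; 508 GB remain.
Put 291 GB in tape 7; 217 GB remain.
Put 291 GB in tape 8; 509 GB remain.
Put 281 GB in tape 8; 228 GB remain.
Put 280 GB in tape 9; 520 GB remain.
Put 275 GB in tape 9; 245 GB remain.
9 tapes × 800 GB = 7200 GB; used 5495 GB; unused 1705 GB.

1705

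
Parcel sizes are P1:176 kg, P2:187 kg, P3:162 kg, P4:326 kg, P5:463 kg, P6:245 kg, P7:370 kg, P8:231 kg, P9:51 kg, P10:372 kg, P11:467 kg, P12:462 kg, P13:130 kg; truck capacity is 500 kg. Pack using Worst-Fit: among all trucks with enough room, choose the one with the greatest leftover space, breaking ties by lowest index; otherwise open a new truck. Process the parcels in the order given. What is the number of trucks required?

P1 (176 kg) → truck 1 (remaining 324 kg)
P2 (187 kg) → truck 1 (remaining 137 kg)
P3 (162 kg) → truck 2 (remaining 338 kg)
P4 (326 kg) → truck 2 (remaining 12 kg)
P5 (463 kg) → truck 3 (remaining 37 kg)
P6 (245 kg) → truck 4 (remaining 255 kg)
P7 (370 kg) → truck 5 (remaining 130 kg)
P8 (231 kg) → truck 4 (remaining 24 kg)
P9 (51 kg) → truck 1 (remaining 86 kg)
P10 (372 kg) → truck 6 (remaining 128 kg)
P11 (467 kg) → truck 7 (remaining 33 kg)
P12 (462 kg) → truck 8 (remaining 38 kg)
P13 (130 kg) → truck 5 (remaining 0 kg)

8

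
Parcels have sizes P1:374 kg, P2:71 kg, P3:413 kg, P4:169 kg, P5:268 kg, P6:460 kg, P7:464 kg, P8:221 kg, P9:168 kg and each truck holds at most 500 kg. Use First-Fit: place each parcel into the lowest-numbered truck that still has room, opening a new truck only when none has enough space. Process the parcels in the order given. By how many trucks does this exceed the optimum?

0

First-Fit: [374,71] [413] [169,268] [460] [464] [221,168] → 6 trucks.
Total size 2608 kg; any packing needs at least ⌈2608/500⌉ = 6 trucks.
So 6 is already optimal.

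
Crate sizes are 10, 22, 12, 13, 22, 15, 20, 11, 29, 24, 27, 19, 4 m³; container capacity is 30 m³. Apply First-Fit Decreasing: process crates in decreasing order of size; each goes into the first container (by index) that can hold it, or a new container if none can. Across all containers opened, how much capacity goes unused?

42

Sorted descending: 29, 27, 24, 22, 22, 20, 19, 15, 13, 12, 11, 10, 4.
29 m³ → container 1 (remaining 1 m³)
27 m³ → container 2 (remaining 3 m³)
24 m³ → container 3 (remaining 6 m³)
22 m³ → container 4 (remaining 8 m³)
22 m³ → container 5 (remaining 8 m³)
20 m³ → container 6 (remaining 10 m³)
19 m³ → container 7 (remaining 11 m³)
15 m³ → container 8 (remaining 15 m³)
13 m³ → container 8 (remaining 2 m³)
12 m³ → container 9 (remaining 18 m³)
11 m³ → container 7 (remaining 0 m³)
10 m³ → container 6 (remaining 0 m³)
4 m³ → container 3 (remaining 2 m³)
9 containers × 30 m³ = 270 m³; used 228 m³; unused 42 m³.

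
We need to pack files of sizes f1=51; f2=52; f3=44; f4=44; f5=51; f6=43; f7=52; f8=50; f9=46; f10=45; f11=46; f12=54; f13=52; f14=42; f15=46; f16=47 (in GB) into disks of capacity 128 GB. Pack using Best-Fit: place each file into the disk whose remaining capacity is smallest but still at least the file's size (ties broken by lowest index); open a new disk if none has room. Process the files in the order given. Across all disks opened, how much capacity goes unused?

259

Put f1 (51 GB) in disk 1; 77 GB remain.
Put f2 (52 GB) in disk 1; 25 GB remain.
Put f3 (44 GB) in disk 2; 84 GB remain.
Put f4 (44 GB) in disk 2; 40 GB remain.
Put f5 (51 GB) in disk 3; 77 GB remain.
Put f6 (43 GB) in disk 3; 34 GB remain.
Put f7 (52 GB) in disk 4; 76 GB remain.
Put f8 (50 GB) in disk 4; 26 GB remain.
Put f9 (46 GB) in disk 5; 82 GB remain.
Put f10 (45 GB) in disk 5; 37 GB remain.
Put f11 (46 GB) in disk 6; 82 GB remain.
Put f12 (54 GB) in disk 6; 28 GB remain.
Put f13 (52 GB) in disk 7; 76 GB remain.
Put f14 (42 GB) in disk 7; 34 GB remain.
Put f15 (46 GB) in disk 8; 82 GB remain.
Put f16 (47 GB) in disk 8; 35 GB remain.
8 disks × 128 GB = 1024 GB; used 765 GB; unused 259 GB.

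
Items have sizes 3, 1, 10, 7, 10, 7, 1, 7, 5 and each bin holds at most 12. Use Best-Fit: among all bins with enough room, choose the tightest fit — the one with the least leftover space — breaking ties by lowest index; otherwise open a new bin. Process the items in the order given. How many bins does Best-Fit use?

5 bins

bin 1: place 3, 9 left
bin 1: place 1, 8 left
bin 2: place 10, 2 left
bin 1: place 7, 1 left
bin 3: place 10, 2 left
bin 4: place 7, 5 left
bin 1: place 1, 0 left
bin 5: place 7, 5 left
bin 4: place 5, 0 left
Final bins: [3,1,7,1] [10] [10] [7,5] [7].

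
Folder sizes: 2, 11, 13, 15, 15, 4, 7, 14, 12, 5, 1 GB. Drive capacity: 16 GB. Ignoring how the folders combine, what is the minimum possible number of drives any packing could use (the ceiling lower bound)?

Total size = 2 + 11 + 13 + 15 + 15 + 4 + 7 + 14 + 12 + 5 + 1 = 99 GB.
⌈99 / 16⌉ = 7.

7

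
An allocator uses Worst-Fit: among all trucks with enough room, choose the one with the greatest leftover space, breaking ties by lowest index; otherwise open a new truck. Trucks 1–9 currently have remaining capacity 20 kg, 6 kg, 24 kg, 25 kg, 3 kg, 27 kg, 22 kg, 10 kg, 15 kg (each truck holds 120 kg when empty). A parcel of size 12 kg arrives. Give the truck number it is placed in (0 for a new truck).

6

Trucks with room: truck 1 (20 kg), truck 3 (24 kg), truck 4 (25 kg), truck 6 (27 kg), truck 7 (22 kg), truck 9 (15 kg).
Most room is truck 6 with 27 kg free.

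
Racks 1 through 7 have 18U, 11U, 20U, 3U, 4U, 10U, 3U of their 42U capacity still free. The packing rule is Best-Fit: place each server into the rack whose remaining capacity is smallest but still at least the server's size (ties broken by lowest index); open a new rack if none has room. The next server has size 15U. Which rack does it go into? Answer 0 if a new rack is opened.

1

Racks with room: rack 1 (18U), rack 3 (20U).
Tightest fit is rack 1 with 18U free.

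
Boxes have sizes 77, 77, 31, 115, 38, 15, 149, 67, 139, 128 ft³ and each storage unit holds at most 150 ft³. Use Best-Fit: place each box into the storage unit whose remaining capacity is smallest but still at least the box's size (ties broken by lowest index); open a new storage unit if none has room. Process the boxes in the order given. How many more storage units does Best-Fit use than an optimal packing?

Best-Fit: [77,31,38] [77,67] [115,15] [149] [139] [128] → 6 storage units.
Total size 836 ft³; any packing needs at least ⌈836/150⌉ = 6 storage units.
So 6 is already optimal.

0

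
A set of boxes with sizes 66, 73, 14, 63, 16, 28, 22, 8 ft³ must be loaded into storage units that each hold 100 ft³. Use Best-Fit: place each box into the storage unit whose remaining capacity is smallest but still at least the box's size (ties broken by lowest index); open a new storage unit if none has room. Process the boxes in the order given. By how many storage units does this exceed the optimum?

Best-Fit: [66,16] [73,14] [63,28,8] [22] → 4 storage units.
Total size 290 ft³; any packing needs at least ⌈290/100⌉ = 3 storage units.
An optimal packing achieves that bound: [73,16,8] [66,28] [63,22,14] → 3 storage units.
Excess: 4 − 3 = 1.

1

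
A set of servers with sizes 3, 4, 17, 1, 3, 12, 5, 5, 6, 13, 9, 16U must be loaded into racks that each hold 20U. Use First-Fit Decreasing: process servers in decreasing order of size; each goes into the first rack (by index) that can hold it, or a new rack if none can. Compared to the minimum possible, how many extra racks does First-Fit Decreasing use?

First-Fit Decreasing: [17,3] [16,4] [13,6,1] [12,5,3] [9,5] → 5 racks.
Total size 94U; any packing needs at least ⌈94/20⌉ = 5 racks.
So 5 is already optimal.

0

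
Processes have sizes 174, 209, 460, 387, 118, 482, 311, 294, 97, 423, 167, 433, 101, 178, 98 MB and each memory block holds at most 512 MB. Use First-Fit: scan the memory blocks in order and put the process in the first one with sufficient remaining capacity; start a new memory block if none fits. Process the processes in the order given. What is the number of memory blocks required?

9

174 MB → memory block 1 (remaining 338 MB)
209 MB → memory block 1 (remaining 129 MB)
460 MB → memory block 2 (remaining 52 MB)
387 MB → memory block 3 (remaining 125 MB)
118 MB → memory block 1 (remaining 11 MB)
482 MB → memory block 4 (remaining 30 MB)
311 MB → memory block 5 (remaining 201 MB)
294 MB → memory block 6 (remaining 218 MB)
97 MB → memory block 3 (remaining 28 MB)
423 MB → memory block 7 (remaining 89 MB)
167 MB → memory block 5 (remaining 34 MB)
433 MB → memory block 8 (remaining 79 MB)
101 MB → memory block 6 (remaining 117 MB)
178 MB → memory block 9 (remaining 334 MB)
98 MB → memory block 6 (remaining 19 MB)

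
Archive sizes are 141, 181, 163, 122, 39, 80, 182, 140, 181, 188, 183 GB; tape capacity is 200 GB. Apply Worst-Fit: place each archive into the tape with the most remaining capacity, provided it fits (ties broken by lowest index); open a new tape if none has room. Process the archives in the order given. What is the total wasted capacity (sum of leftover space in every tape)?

400

141 GB → tape 1 (remaining 59 GB)
181 GB → tape 2 (remaining 19 GB)
163 GB → tape 3 (remaining 37 GB)
122 GB → tape 4 (remaining 78 GB)
39 GB → tape 4 (remaining 39 GB)
80 GB → tape 5 (remaining 120 GB)
182 GB → tape 6 (remaining 18 GB)
140 GB → tape 7 (remaining 60 GB)
181 GB → tape 8 (remaining 19 GB)
188 GB → tape 9 (remaining 12 GB)
183 GB → tape 10 (remaining 17 GB)
10 tapes × 200 GB = 2000 GB; used 1600 GB; unused 400 GB.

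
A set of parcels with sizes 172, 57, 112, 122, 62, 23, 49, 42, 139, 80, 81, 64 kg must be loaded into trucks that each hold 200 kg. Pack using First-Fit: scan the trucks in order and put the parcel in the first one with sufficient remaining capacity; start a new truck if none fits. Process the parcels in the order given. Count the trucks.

6 trucks

truck 1: place 172 kg, 28 kg left
truck 2: place 57 kg, 143 kg left
truck 2: place 112 kg, 31 kg left
truck 3: place 122 kg, 78 kg left
truck 3: place 62 kg, 16 kg left
truck 1: place 23 kg, 5 kg left
truck 4: place 49 kg, 151 kg left
truck 4: place 42 kg, 109 kg left
truck 5: place 139 kg, 61 kg left
truck 4: place 80 kg, 29 kg left
truck 6: place 81 kg, 119 kg left
truck 6: place 64 kg, 55 kg left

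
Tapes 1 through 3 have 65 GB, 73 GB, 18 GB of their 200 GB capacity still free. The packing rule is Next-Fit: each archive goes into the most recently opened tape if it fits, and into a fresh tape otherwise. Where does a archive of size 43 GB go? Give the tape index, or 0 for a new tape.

Next-Fit only looks at tape 3, which has 18 GB free.
43 GB does not fit, so a new tape is opened.

0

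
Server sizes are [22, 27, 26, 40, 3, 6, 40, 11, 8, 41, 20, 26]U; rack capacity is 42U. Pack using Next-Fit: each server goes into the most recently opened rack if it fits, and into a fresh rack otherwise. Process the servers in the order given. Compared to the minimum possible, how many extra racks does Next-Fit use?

Next-Fit: [22] [27] [26] [40] [3,6] [40] [11,8] [41] [20] [26] → 10 racks.
Total size 270U; any packing needs at least ⌈270/42⌉ = 7 racks.
An optimal packing achieves that bound: [41] [40] [40] [27,11,3] [26,8,6] [26] [22,20] → 7 racks.
Excess: 10 − 7 = 3.

3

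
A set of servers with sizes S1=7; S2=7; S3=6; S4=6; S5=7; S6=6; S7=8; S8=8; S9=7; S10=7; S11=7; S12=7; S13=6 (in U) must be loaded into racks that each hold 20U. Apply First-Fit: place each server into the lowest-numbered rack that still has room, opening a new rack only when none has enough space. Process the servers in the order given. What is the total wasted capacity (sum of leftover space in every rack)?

Put S1 (7U) in rack 1; 13U remain.
Put S2 (7U) in rack 1; 6U remain.
Put S3 (6U) in rack 1; 0U remain.
Put S4 (6U) in rack 2; 14U remain.
Put S5 (7U) in rack 2; 7U remain.
Put S6 (6U) in rack 2; 1U remain.
Put S7 (8U) in rack 3; 12U remain.
Put S8 (8U) in rack 3; 4U remain.
Put S9 (7U) in rack 4; 13U remain.
Put S10 (7U) in rack 4; 6U remain.
Put S11 (7U) in rack 5; 13U remain.
Put S12 (7U) in rack 5; 6U remain.
Put S13 (6U) in rack 4; 0U remain.
5 racks × 20U = 100U; used 89U; unused 11U.

11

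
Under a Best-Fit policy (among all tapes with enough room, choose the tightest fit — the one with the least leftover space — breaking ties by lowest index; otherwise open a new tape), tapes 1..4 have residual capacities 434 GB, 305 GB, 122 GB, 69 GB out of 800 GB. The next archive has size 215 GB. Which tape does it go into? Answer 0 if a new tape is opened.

Tapes with room: tape 1 (434 GB), tape 2 (305 GB).
Tightest fit is tape 2 with 305 GB free.

2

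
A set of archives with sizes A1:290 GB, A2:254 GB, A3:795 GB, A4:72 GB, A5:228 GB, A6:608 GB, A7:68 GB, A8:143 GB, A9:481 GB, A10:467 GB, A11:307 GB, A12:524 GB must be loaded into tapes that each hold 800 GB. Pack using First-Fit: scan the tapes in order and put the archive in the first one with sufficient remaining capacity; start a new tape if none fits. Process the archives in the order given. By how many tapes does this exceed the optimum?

First-Fit: [290,254,72,68] [795] [228,143,307] [608] [481] [467] [524] → 7 tapes.
Total size 4237 GB; any packing needs at least ⌈4237/800⌉ = 6 tapes.
An optimal packing achieves that bound: [795] [608,143] [524,254] [481,307] [467,290] [228,72,68] → 6 tapes.
Excess: 7 − 6 = 1.

1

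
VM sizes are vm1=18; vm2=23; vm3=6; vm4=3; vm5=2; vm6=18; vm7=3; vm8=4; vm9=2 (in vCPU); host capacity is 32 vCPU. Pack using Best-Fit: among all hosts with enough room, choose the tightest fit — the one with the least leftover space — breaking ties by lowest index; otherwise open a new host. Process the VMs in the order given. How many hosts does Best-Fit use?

Put vm1 (18 vCPU) in host 1; 14 vCPU remain.
Put vm2 (23 vCPU) in host 2; 9 vCPU remain.
Put vm3 (6 vCPU) in host 2; 3 vCPU remain.
Put vm4 (3 vCPU) in host 2; 0 vCPU remain.
Put vm5 (2 vCPU) in host 1; 12 vCPU remain.
Put vm6 (18 vCPU) in host 3; 14 vCPU remain.
Put vm7 (3 vCPU) in host 1; 9 vCPU remain.
Put vm8 (4 vCPU) in host 1; 5 vCPU remain.
Put vm9 (2 vCPU) in host 1; 3 vCPU remain.

3 hosts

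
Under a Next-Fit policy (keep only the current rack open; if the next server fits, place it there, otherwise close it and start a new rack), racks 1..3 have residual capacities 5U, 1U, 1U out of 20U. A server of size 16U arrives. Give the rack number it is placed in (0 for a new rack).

Next-Fit only looks at rack 3, which has 1U free.
16U does not fit, so a new rack is opened.

0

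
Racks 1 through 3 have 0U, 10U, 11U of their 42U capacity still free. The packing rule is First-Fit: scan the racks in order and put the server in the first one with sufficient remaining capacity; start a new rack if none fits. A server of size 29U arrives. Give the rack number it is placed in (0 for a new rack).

0

No rack has ≥ 29U free, so a new rack is opened.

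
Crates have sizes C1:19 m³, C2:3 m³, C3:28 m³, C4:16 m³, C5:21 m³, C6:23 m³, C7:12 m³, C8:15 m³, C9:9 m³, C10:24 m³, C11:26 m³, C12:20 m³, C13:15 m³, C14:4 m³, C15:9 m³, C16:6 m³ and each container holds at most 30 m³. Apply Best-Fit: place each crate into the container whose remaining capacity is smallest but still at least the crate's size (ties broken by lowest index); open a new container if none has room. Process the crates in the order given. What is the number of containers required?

C1 (19 m³) → container 1 (remaining 11 m³)
C2 (3 m³) → container 1 (remaining 8 m³)
C3 (28 m³) → container 2 (remaining 2 m³)
C4 (16 m³) → container 3 (remaining 14 m³)
C5 (21 m³) → container 4 (remaining 9 m³)
C6 (23 m³) → container 5 (remaining 7 m³)
C7 (12 m³) → container 3 (remaining 2 m³)
C8 (15 m³) → container 6 (remaining 15 m³)
C9 (9 m³) → container 4 (remaining 0 m³)
C10 (24 m³) → container 7 (remaining 6 m³)
C11 (26 m³) → container 8 (remaining 4 m³)
C12 (20 m³) → container 9 (remaining 10 m³)
C13 (15 m³) → container 6 (remaining 0 m³)
C14 (4 m³) → container 8 (remaining 0 m³)
C15 (9 m³) → container 9 (remaining 1 m³)
C16 (6 m³) → container 7 (remaining 0 m³)

9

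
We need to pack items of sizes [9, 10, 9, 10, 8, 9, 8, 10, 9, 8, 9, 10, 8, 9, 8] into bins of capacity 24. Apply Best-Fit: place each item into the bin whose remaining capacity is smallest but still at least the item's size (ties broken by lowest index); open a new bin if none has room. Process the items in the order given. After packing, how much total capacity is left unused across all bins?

58

9 → bin 1 (remaining 15)
10 → bin 1 (remaining 5)
9 → bin 2 (remaining 15)
10 → bin 2 (remaining 5)
8 → bin 3 (remaining 16)
9 → bin 3 (remaining 7)
8 → bin 4 (remaining 16)
10 → bin 4 (remaining 6)
9 → bin 5 (remaining 15)
8 → bin 5 (remaining 7)
9 → bin 6 (remaining 15)
10 → bin 6 (remaining 5)
8 → bin 7 (remaining 16)
9 → bin 7 (remaining 7)
8 → bin 8 (remaining 16)
8 bins × 24 = 192; used 134; unused 58.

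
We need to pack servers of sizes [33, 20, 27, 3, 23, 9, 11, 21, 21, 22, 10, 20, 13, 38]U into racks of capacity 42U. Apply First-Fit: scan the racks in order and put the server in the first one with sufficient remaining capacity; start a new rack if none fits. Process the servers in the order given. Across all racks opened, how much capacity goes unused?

rack 1: place 33U, 9U left
rack 2: place 20U, 22U left
rack 3: place 27U, 15U left
rack 1: place 3U, 6U left
rack 4: place 23U, 19U left
rack 2: place 9U, 13U left
rack 2: place 11U, 2U left
rack 5: place 21U, 21U left
rack 5: place 21U, 0U left
rack 6: place 22U, 20U left
rack 3: place 10U, 5U left
rack 6: place 20U, 0U left
rack 4: place 13U, 6U left
rack 7: place 38U, 4U left
7 racks × 42U = 294U; used 271U; unused 23U.

23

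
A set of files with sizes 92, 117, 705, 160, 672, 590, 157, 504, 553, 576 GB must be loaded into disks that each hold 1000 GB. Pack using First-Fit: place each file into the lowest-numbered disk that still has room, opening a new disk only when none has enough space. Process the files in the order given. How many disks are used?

disk 1: place 92 GB, 908 GB left
disk 1: place 117 GB, 791 GB left
disk 1: place 705 GB, 86 GB left
disk 2: place 160 GB, 840 GB left
disk 2: place 672 GB, 168 GB left
disk 3: place 590 GB, 410 GB left
disk 2: place 157 GB, 11 GB left
disk 4: place 504 GB, 496 GB left
disk 5: place 553 GB, 447 GB left
disk 6: place 576 GB, 424 GB left

6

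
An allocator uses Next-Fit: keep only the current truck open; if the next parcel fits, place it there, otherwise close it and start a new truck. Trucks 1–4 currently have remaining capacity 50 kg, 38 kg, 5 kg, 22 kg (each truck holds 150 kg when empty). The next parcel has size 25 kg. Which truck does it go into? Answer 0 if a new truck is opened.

Next-Fit only looks at truck 4, which has 22 kg free.
25 kg does not fit, so a new truck is opened.

0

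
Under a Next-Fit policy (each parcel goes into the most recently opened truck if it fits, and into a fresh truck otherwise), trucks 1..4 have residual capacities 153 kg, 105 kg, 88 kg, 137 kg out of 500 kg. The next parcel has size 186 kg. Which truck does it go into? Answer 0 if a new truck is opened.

0

Next-Fit only looks at truck 4, which has 137 kg free.
186 kg does not fit, so a new truck is opened.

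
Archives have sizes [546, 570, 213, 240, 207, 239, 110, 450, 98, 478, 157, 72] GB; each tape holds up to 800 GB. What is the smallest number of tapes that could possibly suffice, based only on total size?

5

Total size = 546 + 570 + 213 + 240 + 207 + 239 + 110 + 450 + 98 + 478 + 157 + 72 = 3380 GB.
⌈3380 / 800⌉ = 5.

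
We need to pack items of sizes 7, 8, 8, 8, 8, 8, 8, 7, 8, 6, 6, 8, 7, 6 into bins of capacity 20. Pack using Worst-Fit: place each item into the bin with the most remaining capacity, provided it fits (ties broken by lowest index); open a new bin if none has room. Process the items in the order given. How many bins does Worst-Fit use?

bin 1: place 7, 13 left
bin 1: place 8, 5 left
bin 2: place 8, 12 left
bin 2: place 8, 4 left
bin 3: place 8, 12 left
bin 3: place 8, 4 left
bin 4: place 8, 12 left
bin 4: place 7, 5 left
bin 5: place 8, 12 left
bin 5: place 6, 6 left
bin 5: place 6, 0 left
bin 6: place 8, 12 left
bin 6: place 7, 5 left
bin 7: place 6, 14 left

7 bins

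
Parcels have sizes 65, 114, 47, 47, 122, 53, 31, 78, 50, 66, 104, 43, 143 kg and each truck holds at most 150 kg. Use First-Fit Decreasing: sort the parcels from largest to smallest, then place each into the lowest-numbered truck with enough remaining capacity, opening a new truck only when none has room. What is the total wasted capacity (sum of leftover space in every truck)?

87

Sorted descending: 143, 122, 114, 104, 78, 66, 65, 53, 50, 47, 47, 43, 31.
Put 143 kg in truck 1; 7 kg remain.
Put 122 kg in truck 2; 28 kg remain.
Put 114 kg in truck 3; 36 kg remain.
Put 104 kg in truck 4; 46 kg remain.
Put 78 kg in truck 5; 72 kg remain.
Put 66 kg in truck 5; 6 kg remain.
Put 65 kg in truck 6; 85 kg remain.
Put 53 kg in truck 6; 32 kg remain.
Put 50 kg in truck 7; 100 kg remain.
Put 47 kg in truck 7; 53 kg remain.
Put 47 kg in truck 7; 6 kg remain.
Put 43 kg in truck 4; 3 kg remain.
Put 31 kg in truck 3; 5 kg remain.
7 trucks × 150 kg = 1050 kg; used 963 kg; unused 87 kg.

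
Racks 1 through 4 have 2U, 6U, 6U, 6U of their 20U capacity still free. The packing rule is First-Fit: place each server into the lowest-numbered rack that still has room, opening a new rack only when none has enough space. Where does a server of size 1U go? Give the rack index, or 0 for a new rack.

Racks with room: rack 1 (2U), rack 2 (6U), rack 3 (6U), rack 4 (6U).
The first with room is rack 1.

1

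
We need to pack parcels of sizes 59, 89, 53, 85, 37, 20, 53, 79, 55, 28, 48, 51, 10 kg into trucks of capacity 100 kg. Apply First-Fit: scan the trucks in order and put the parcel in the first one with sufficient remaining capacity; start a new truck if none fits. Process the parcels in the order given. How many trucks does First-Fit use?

8

Put 59 kg in truck 1; 41 kg remain.
Put 89 kg in truck 2; 11 kg remain.
Put 53 kg in truck 3; 47 kg remain.
Put 85 kg in truck 4; 15 kg remain.
Put 37 kg in truck 1; 4 kg remain.
Put 20 kg in truck 3; 27 kg remain.
Put 53 kg in truck 5; 47 kg remain.
Put 79 kg in truck 6; 21 kg remain.
Put 55 kg in truck 7; 45 kg remain.
Put 28 kg in truck 5; 19 kg remain.
Put 48 kg in truck 8; 52 kg remain.
Put 51 kg in truck 8; 1 kg remain.
Put 10 kg in truck 2; 1 kg remain.
Final trucks: [59,37] [89,10] [53,20] [85] [53,28] [79] [55] [48,51].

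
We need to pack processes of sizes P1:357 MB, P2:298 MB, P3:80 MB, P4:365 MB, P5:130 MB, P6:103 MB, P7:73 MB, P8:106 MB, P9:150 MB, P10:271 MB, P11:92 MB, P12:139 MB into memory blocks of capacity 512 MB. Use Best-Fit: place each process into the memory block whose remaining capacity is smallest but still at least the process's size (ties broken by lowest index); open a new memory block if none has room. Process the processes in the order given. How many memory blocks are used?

memory block 1: place P1 (357 MB), 155 MB left
memory block 2: place P2 (298 MB), 214 MB left
memory block 1: place P3 (80 MB), 75 MB left
memory block 3: place P4 (365 MB), 147 MB left
memory block 3: place P5 (130 MB), 17 MB left
memory block 2: place P6 (103 MB), 111 MB left
memory block 1: place P7 (73 MB), 2 MB left
memory block 2: place P8 (106 MB), 5 MB left
memory block 4: place P9 (150 MB), 362 MB left
memory block 4: place P10 (271 MB), 91 MB left
memory block 5: place P11 (92 MB), 420 MB left
memory block 5: place P12 (139 MB), 281 MB left
Final memory blocks: [357,80,73] [298,103,106] [365,130] [150,271] [92,139].

5 memory blocks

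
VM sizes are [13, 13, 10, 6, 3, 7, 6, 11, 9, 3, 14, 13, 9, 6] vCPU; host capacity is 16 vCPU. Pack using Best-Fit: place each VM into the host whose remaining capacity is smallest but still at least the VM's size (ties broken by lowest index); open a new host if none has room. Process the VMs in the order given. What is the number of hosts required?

host 1: place 13 vCPU, 3 vCPU left
host 2: place 13 vCPU, 3 vCPU left
host 3: place 10 vCPU, 6 vCPU left
host 3: place 6 vCPU, 0 vCPU left
host 1: place 3 vCPU, 0 vCPU left
host 4: place 7 vCPU, 9 vCPU left
host 4: place 6 vCPU, 3 vCPU left
host 5: place 11 vCPU, 5 vCPU left
host 6: place 9 vCPU, 7 vCPU left
host 2: place 3 vCPU, 0 vCPU left
host 7: place 14 vCPU, 2 vCPU left
host 8: place 13 vCPU, 3 vCPU left
host 9: place 9 vCPU, 7 vCPU left
host 6: place 6 vCPU, 1 vCPU left

9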